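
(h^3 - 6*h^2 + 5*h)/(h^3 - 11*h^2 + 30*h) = (h - 1)/(h - 6)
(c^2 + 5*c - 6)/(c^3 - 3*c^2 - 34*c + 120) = (c - 1)/(c^2 - 9*c + 20)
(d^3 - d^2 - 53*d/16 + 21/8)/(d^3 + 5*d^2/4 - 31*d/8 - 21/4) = (4*d - 3)/(2*(2*d + 3))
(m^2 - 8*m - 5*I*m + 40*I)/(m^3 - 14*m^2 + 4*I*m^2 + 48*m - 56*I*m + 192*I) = (m - 5*I)/(m^2 + m*(-6 + 4*I) - 24*I)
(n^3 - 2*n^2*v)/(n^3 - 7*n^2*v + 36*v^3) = n^2*(n - 2*v)/(n^3 - 7*n^2*v + 36*v^3)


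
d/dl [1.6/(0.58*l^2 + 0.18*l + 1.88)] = (-1.856*l - 0.288)/(0.58*l^2 + 0.18*l + 1.88)^2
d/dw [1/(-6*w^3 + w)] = (18*w^2 - 1)/(w^2*(6*w^2 - 1)^2)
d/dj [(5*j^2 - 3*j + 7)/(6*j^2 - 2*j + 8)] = (4*j^2 - 2*j - 5)/(2*(9*j^4 - 6*j^3 + 25*j^2 - 8*j + 16))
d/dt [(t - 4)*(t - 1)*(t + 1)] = 3*t^2 - 8*t - 1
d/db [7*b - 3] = 7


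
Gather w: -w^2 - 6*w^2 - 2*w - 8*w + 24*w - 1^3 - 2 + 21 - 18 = -7*w^2 + 14*w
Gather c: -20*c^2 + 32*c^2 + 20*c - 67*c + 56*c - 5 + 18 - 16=12*c^2 + 9*c - 3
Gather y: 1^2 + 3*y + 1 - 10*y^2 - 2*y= -10*y^2 + y + 2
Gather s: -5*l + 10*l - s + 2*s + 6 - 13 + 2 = 5*l + s - 5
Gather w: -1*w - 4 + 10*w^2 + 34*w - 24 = 10*w^2 + 33*w - 28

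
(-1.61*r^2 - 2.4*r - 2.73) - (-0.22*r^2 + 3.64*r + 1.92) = -1.39*r^2 - 6.04*r - 4.65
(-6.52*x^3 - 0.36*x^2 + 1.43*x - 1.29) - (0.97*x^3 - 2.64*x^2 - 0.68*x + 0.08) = -7.49*x^3 + 2.28*x^2 + 2.11*x - 1.37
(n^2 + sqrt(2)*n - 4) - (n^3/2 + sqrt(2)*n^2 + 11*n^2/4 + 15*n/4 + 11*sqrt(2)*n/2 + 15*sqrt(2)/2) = -n^3/2 - 7*n^2/4 - sqrt(2)*n^2 - 9*sqrt(2)*n/2 - 15*n/4 - 15*sqrt(2)/2 - 4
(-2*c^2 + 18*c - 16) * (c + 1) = -2*c^3 + 16*c^2 + 2*c - 16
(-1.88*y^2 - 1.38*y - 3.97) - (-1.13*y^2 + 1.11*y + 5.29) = -0.75*y^2 - 2.49*y - 9.26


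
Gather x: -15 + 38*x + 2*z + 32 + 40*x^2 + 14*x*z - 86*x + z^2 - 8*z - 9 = 40*x^2 + x*(14*z - 48) + z^2 - 6*z + 8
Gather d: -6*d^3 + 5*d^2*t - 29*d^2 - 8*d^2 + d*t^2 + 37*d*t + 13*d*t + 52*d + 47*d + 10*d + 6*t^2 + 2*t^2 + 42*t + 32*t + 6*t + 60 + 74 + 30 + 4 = -6*d^3 + d^2*(5*t - 37) + d*(t^2 + 50*t + 109) + 8*t^2 + 80*t + 168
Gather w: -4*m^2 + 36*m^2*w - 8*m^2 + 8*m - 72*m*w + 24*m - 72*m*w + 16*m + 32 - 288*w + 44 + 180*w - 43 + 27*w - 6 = -12*m^2 + 48*m + w*(36*m^2 - 144*m - 81) + 27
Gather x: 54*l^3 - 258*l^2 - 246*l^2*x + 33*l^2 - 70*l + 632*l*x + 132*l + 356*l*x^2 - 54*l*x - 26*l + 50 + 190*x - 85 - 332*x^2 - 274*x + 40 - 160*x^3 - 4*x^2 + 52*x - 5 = 54*l^3 - 225*l^2 + 36*l - 160*x^3 + x^2*(356*l - 336) + x*(-246*l^2 + 578*l - 32)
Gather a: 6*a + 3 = 6*a + 3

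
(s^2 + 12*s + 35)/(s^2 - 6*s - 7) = (s^2 + 12*s + 35)/(s^2 - 6*s - 7)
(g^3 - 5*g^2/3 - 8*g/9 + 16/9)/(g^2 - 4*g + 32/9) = (3*g^2 - g - 4)/(3*g - 8)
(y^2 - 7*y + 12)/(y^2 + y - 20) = (y - 3)/(y + 5)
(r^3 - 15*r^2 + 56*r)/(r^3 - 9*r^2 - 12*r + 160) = r*(r - 7)/(r^2 - r - 20)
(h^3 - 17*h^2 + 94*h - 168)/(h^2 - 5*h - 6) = (h^2 - 11*h + 28)/(h + 1)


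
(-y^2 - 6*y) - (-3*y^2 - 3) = 2*y^2 - 6*y + 3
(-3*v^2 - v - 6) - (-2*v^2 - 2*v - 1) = -v^2 + v - 5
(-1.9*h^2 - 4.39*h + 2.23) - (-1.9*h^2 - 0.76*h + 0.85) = 1.38 - 3.63*h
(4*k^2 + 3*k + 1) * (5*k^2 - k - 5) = 20*k^4 + 11*k^3 - 18*k^2 - 16*k - 5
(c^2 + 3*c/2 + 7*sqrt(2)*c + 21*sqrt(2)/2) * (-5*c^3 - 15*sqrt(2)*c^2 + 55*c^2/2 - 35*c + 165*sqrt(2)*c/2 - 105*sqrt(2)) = -5*c^5 - 50*sqrt(2)*c^4 + 20*c^4 - 815*c^3/4 + 200*sqrt(2)*c^3 + 125*sqrt(2)*c^2/2 + 1575*c^2/2 - 525*sqrt(2)*c + 525*c/2 - 2205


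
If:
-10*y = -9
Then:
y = 9/10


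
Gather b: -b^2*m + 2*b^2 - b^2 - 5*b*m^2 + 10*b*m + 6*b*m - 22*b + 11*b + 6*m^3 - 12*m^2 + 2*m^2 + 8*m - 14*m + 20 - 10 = b^2*(1 - m) + b*(-5*m^2 + 16*m - 11) + 6*m^3 - 10*m^2 - 6*m + 10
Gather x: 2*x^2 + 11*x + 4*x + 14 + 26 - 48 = 2*x^2 + 15*x - 8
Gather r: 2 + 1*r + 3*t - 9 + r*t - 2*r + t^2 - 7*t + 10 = r*(t - 1) + t^2 - 4*t + 3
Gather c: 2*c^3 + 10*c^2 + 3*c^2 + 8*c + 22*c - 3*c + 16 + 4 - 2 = 2*c^3 + 13*c^2 + 27*c + 18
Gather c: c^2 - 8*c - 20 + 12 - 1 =c^2 - 8*c - 9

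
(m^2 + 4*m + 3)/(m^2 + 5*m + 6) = (m + 1)/(m + 2)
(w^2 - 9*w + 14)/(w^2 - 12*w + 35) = (w - 2)/(w - 5)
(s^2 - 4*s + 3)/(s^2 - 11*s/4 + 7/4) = 4*(s - 3)/(4*s - 7)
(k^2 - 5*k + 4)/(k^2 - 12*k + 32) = (k - 1)/(k - 8)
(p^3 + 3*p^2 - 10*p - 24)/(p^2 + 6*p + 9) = (p^3 + 3*p^2 - 10*p - 24)/(p^2 + 6*p + 9)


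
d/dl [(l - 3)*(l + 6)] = 2*l + 3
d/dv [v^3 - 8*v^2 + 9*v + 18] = 3*v^2 - 16*v + 9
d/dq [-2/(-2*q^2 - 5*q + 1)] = 2*(-4*q - 5)/(2*q^2 + 5*q - 1)^2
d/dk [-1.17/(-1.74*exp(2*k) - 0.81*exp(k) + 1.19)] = (-4.0716*exp(k) - 0.9477)*exp(k)/(1.74*exp(2*k) + 0.81*exp(k) - 1.19)^2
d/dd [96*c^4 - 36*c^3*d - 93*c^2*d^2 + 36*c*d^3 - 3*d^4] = -36*c^3 - 186*c^2*d + 108*c*d^2 - 12*d^3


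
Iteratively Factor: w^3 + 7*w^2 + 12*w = (w + 3)*(w^2 + 4*w) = w*(w + 3)*(w + 4)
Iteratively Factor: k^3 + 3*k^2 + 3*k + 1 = (k + 1)*(k^2 + 2*k + 1) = (k + 1)^2*(k + 1)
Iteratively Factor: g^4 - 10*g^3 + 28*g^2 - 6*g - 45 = (g - 5)*(g^3 - 5*g^2 + 3*g + 9) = (g - 5)*(g - 3)*(g^2 - 2*g - 3) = (g - 5)*(g - 3)^2*(g + 1)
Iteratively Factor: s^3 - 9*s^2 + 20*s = (s - 4)*(s^2 - 5*s) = s*(s - 4)*(s - 5)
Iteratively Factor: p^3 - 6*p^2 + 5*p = (p)*(p^2 - 6*p + 5) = p*(p - 1)*(p - 5)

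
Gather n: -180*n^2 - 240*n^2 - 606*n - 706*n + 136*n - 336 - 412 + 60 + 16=-420*n^2 - 1176*n - 672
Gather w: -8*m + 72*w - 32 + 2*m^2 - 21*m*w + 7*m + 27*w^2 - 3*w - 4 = 2*m^2 - m + 27*w^2 + w*(69 - 21*m) - 36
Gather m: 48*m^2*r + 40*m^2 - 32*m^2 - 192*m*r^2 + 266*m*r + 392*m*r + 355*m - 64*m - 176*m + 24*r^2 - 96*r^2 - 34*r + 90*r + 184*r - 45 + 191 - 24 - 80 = m^2*(48*r + 8) + m*(-192*r^2 + 658*r + 115) - 72*r^2 + 240*r + 42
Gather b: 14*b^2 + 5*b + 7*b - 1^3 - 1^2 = 14*b^2 + 12*b - 2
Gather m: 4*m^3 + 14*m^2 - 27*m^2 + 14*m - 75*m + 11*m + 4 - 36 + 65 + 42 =4*m^3 - 13*m^2 - 50*m + 75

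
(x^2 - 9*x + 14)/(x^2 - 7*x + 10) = (x - 7)/(x - 5)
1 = 1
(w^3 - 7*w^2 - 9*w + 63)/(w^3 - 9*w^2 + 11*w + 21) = (w + 3)/(w + 1)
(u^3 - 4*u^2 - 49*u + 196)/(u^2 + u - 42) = (u^2 - 11*u + 28)/(u - 6)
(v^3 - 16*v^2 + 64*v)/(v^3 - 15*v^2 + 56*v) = (v - 8)/(v - 7)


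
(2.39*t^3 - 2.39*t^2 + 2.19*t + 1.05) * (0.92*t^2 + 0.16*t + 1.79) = 2.1988*t^5 - 1.8164*t^4 + 5.9105*t^3 - 2.9617*t^2 + 4.0881*t + 1.8795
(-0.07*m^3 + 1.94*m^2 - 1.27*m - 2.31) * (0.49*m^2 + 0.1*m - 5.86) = -0.0343*m^5 + 0.9436*m^4 - 0.0180999999999999*m^3 - 12.6273*m^2 + 7.2112*m + 13.5366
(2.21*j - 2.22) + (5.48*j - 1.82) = 7.69*j - 4.04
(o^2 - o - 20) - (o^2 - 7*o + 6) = 6*o - 26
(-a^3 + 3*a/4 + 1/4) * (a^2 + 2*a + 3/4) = -a^5 - 2*a^4 + 7*a^2/4 + 17*a/16 + 3/16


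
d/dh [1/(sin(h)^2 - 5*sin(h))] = (5 - 2*sin(h))*cos(h)/((sin(h) - 5)^2*sin(h)^2)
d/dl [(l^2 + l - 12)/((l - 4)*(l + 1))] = 4*(-l^2 + 4*l - 10)/(l^4 - 6*l^3 + l^2 + 24*l + 16)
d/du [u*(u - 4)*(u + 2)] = 3*u^2 - 4*u - 8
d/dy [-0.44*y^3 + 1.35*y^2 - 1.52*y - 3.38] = -1.32*y^2 + 2.7*y - 1.52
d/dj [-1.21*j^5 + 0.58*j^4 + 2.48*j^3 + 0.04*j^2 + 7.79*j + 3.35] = -6.05*j^4 + 2.32*j^3 + 7.44*j^2 + 0.08*j + 7.79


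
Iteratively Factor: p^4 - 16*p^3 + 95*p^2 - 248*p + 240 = (p - 4)*(p^3 - 12*p^2 + 47*p - 60) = (p - 5)*(p - 4)*(p^2 - 7*p + 12) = (p - 5)*(p - 4)^2*(p - 3)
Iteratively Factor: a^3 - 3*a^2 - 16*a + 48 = (a - 3)*(a^2 - 16) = (a - 4)*(a - 3)*(a + 4)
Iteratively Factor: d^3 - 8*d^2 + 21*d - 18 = (d - 3)*(d^2 - 5*d + 6) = (d - 3)^2*(d - 2)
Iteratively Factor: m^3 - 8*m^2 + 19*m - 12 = (m - 3)*(m^2 - 5*m + 4) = (m - 4)*(m - 3)*(m - 1)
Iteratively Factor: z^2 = (z)*(z)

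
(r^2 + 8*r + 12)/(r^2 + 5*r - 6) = (r + 2)/(r - 1)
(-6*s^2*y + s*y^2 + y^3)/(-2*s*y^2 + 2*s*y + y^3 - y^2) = (3*s + y)/(y - 1)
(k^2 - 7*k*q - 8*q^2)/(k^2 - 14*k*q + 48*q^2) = (-k - q)/(-k + 6*q)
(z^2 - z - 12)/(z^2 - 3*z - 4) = (z + 3)/(z + 1)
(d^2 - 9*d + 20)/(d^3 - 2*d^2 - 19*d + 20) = (d - 4)/(d^2 + 3*d - 4)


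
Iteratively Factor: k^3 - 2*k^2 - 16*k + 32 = (k + 4)*(k^2 - 6*k + 8) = (k - 4)*(k + 4)*(k - 2)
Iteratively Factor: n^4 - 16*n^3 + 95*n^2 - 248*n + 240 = (n - 4)*(n^3 - 12*n^2 + 47*n - 60) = (n - 4)^2*(n^2 - 8*n + 15) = (n - 5)*(n - 4)^2*(n - 3)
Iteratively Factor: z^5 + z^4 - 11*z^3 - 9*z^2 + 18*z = (z - 3)*(z^4 + 4*z^3 + z^2 - 6*z) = z*(z - 3)*(z^3 + 4*z^2 + z - 6) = z*(z - 3)*(z + 2)*(z^2 + 2*z - 3) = z*(z - 3)*(z + 2)*(z + 3)*(z - 1)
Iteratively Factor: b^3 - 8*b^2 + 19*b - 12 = (b - 3)*(b^2 - 5*b + 4) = (b - 3)*(b - 1)*(b - 4)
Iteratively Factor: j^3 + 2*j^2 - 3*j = (j - 1)*(j^2 + 3*j) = j*(j - 1)*(j + 3)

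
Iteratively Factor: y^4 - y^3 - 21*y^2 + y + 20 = (y - 5)*(y^3 + 4*y^2 - y - 4) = (y - 5)*(y + 1)*(y^2 + 3*y - 4) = (y - 5)*(y + 1)*(y + 4)*(y - 1)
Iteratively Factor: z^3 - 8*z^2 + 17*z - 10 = (z - 5)*(z^2 - 3*z + 2) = (z - 5)*(z - 2)*(z - 1)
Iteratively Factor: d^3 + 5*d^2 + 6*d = (d + 3)*(d^2 + 2*d) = d*(d + 3)*(d + 2)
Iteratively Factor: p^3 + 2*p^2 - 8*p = (p - 2)*(p^2 + 4*p) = p*(p - 2)*(p + 4)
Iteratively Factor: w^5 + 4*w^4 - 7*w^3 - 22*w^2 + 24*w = (w + 4)*(w^4 - 7*w^2 + 6*w) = (w - 1)*(w + 4)*(w^3 + w^2 - 6*w) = (w - 2)*(w - 1)*(w + 4)*(w^2 + 3*w) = w*(w - 2)*(w - 1)*(w + 4)*(w + 3)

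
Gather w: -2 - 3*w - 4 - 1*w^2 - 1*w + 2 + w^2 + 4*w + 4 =0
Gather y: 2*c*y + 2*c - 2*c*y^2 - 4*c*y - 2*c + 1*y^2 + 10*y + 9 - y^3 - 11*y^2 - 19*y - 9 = -y^3 + y^2*(-2*c - 10) + y*(-2*c - 9)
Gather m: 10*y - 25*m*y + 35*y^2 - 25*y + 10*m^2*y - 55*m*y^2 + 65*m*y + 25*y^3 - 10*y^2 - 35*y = 10*m^2*y + m*(-55*y^2 + 40*y) + 25*y^3 + 25*y^2 - 50*y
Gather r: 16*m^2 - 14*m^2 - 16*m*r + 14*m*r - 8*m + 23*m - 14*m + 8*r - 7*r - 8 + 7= 2*m^2 + m + r*(1 - 2*m) - 1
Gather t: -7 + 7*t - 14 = 7*t - 21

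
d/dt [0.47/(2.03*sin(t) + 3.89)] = -0.9541*cos(t)/(2.03*sin(t) + 3.89)^2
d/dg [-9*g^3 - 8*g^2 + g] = -27*g^2 - 16*g + 1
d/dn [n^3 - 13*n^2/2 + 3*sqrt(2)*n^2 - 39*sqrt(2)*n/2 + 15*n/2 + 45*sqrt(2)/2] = 3*n^2 - 13*n + 6*sqrt(2)*n - 39*sqrt(2)/2 + 15/2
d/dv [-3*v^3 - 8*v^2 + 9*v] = -9*v^2 - 16*v + 9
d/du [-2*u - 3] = -2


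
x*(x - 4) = x^2 - 4*x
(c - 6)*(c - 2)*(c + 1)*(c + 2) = c^4 - 5*c^3 - 10*c^2 + 20*c + 24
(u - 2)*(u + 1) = u^2 - u - 2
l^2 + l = l*(l + 1)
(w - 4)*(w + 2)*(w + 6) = w^3 + 4*w^2 - 20*w - 48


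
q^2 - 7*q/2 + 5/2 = (q - 5/2)*(q - 1)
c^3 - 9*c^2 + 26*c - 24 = (c - 4)*(c - 3)*(c - 2)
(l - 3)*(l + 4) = l^2 + l - 12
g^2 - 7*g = g*(g - 7)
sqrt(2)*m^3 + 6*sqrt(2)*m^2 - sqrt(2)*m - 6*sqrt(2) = (m - 1)*(m + 6)*(sqrt(2)*m + sqrt(2))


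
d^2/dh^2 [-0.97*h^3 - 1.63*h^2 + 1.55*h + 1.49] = -5.82*h - 3.26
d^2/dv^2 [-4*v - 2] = 0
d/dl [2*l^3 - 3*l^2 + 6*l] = 6*l^2 - 6*l + 6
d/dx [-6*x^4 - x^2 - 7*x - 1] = -24*x^3 - 2*x - 7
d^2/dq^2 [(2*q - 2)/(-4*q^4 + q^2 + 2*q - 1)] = 4*(-4*(q - 1)*(-8*q^3 + q + 1)^2 + (16*q^3 - 2*q + (q - 1)*(24*q^2 - 1) - 2)*(4*q^4 - q^2 - 2*q + 1))/(4*q^4 - q^2 - 2*q + 1)^3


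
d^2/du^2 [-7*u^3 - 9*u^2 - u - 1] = -42*u - 18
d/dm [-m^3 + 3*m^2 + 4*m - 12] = -3*m^2 + 6*m + 4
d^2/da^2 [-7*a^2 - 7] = -14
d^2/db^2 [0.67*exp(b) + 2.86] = 0.67*exp(b)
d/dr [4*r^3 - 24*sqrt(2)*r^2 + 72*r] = 12*r^2 - 48*sqrt(2)*r + 72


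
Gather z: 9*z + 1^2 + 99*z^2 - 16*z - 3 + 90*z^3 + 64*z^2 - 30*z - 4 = 90*z^3 + 163*z^2 - 37*z - 6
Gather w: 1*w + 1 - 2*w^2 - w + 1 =2 - 2*w^2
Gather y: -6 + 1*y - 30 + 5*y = 6*y - 36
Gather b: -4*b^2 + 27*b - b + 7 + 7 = -4*b^2 + 26*b + 14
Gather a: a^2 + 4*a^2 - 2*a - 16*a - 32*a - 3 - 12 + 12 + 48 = 5*a^2 - 50*a + 45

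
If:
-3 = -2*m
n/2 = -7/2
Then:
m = 3/2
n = -7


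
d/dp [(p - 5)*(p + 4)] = 2*p - 1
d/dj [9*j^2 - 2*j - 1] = 18*j - 2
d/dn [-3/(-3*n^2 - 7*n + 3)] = 3*(-6*n - 7)/(3*n^2 + 7*n - 3)^2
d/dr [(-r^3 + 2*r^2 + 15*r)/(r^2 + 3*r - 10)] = (-r^4 - 6*r^3 + 21*r^2 - 40*r - 150)/(r^4 + 6*r^3 - 11*r^2 - 60*r + 100)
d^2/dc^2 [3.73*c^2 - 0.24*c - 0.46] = 7.46000000000000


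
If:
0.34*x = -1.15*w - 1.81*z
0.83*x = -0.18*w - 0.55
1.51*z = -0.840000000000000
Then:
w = 1.14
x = -0.91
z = -0.56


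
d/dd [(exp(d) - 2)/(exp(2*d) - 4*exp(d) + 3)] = (-2*(exp(d) - 2)^2 + exp(2*d) - 4*exp(d) + 3)*exp(d)/(exp(2*d) - 4*exp(d) + 3)^2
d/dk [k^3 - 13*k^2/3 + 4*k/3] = 3*k^2 - 26*k/3 + 4/3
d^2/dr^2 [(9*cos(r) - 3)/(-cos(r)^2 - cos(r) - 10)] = 6*(27*(1 - cos(2*r))^2*cos(r) - 7*(1 - cos(2*r))^2 + 1411*cos(r) + 2*cos(2*r) - 165*cos(3*r) - 6*cos(5*r) + 198)/(2*cos(r) + cos(2*r) + 21)^3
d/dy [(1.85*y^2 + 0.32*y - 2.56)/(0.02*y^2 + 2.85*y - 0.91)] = (5.2661*y^2 - 3.2646*y + 7.0048)/(0.0004*y^4 + 0.114*y^3 + 8.0861*y^2 - 5.187*y + 0.8281)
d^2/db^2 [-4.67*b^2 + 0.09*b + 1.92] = -9.34000000000000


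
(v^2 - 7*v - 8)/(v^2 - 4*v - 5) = (v - 8)/(v - 5)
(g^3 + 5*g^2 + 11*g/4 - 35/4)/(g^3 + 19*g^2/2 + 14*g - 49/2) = (g + 5/2)/(g + 7)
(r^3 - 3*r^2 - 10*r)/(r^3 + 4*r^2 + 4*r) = (r - 5)/(r + 2)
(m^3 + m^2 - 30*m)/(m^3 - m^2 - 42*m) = (m - 5)/(m - 7)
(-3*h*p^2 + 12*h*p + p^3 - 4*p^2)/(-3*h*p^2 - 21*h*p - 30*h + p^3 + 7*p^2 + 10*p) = p*(p - 4)/(p^2 + 7*p + 10)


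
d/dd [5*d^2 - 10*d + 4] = 10*d - 10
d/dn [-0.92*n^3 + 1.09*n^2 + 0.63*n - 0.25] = -2.76*n^2 + 2.18*n + 0.63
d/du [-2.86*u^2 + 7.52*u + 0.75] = 7.52 - 5.72*u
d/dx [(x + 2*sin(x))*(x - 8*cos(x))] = (x + 2*sin(x))*(8*sin(x) + 1) + (x - 8*cos(x))*(2*cos(x) + 1)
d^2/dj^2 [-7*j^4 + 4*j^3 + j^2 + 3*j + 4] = -84*j^2 + 24*j + 2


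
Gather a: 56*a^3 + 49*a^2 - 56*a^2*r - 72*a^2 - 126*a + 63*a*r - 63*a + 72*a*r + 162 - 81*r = 56*a^3 + a^2*(-56*r - 23) + a*(135*r - 189) - 81*r + 162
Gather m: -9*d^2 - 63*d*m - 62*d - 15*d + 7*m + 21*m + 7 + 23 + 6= -9*d^2 - 77*d + m*(28 - 63*d) + 36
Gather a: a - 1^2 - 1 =a - 2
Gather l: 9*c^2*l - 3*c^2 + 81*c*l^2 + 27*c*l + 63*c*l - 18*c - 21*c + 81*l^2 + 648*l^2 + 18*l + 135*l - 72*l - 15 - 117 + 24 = -3*c^2 - 39*c + l^2*(81*c + 729) + l*(9*c^2 + 90*c + 81) - 108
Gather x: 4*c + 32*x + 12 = 4*c + 32*x + 12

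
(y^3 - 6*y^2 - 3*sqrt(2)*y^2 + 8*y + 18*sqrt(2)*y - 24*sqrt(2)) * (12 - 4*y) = -4*y^4 + 12*sqrt(2)*y^3 + 36*y^3 - 108*sqrt(2)*y^2 - 104*y^2 + 96*y + 312*sqrt(2)*y - 288*sqrt(2)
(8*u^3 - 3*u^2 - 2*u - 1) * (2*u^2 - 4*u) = 16*u^5 - 38*u^4 + 8*u^3 + 6*u^2 + 4*u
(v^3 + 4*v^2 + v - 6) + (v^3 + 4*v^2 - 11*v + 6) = 2*v^3 + 8*v^2 - 10*v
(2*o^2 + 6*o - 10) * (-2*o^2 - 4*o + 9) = -4*o^4 - 20*o^3 + 14*o^2 + 94*o - 90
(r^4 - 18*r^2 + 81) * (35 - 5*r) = -5*r^5 + 35*r^4 + 90*r^3 - 630*r^2 - 405*r + 2835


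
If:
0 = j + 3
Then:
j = -3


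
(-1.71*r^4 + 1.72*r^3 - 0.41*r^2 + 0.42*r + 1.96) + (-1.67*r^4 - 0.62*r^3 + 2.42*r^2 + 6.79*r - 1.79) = -3.38*r^4 + 1.1*r^3 + 2.01*r^2 + 7.21*r + 0.17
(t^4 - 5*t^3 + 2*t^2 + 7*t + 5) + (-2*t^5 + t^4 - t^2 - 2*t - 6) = -2*t^5 + 2*t^4 - 5*t^3 + t^2 + 5*t - 1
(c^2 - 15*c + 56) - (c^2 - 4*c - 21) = 77 - 11*c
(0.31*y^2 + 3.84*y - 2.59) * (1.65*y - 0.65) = 0.5115*y^3 + 6.1345*y^2 - 6.7695*y + 1.6835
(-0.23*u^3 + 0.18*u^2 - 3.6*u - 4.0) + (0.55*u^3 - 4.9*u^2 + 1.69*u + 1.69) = 0.32*u^3 - 4.72*u^2 - 1.91*u - 2.31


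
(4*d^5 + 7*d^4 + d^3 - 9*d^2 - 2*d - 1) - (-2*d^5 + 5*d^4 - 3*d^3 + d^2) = 6*d^5 + 2*d^4 + 4*d^3 - 10*d^2 - 2*d - 1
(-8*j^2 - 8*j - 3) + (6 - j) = -8*j^2 - 9*j + 3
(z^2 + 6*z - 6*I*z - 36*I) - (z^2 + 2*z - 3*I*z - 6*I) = 4*z - 3*I*z - 30*I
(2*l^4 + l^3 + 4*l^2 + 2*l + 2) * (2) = 4*l^4 + 2*l^3 + 8*l^2 + 4*l + 4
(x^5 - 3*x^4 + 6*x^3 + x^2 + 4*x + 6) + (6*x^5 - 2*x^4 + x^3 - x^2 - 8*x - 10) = 7*x^5 - 5*x^4 + 7*x^3 - 4*x - 4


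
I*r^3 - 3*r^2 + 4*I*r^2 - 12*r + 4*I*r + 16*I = (r + 4)*(r + 4*I)*(I*r + 1)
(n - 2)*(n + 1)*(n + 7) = n^3 + 6*n^2 - 9*n - 14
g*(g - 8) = g^2 - 8*g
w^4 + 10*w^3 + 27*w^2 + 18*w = w*(w + 1)*(w + 3)*(w + 6)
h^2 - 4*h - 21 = (h - 7)*(h + 3)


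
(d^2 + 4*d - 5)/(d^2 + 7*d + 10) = (d - 1)/(d + 2)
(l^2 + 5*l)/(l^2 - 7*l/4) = 4*(l + 5)/(4*l - 7)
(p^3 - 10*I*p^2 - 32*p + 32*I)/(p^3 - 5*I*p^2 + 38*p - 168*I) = (p^2 - 6*I*p - 8)/(p^2 - I*p + 42)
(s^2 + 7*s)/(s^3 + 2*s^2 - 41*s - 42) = s/(s^2 - 5*s - 6)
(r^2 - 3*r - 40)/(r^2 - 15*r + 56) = (r + 5)/(r - 7)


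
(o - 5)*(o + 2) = o^2 - 3*o - 10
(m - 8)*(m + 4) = m^2 - 4*m - 32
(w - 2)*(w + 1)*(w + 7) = w^3 + 6*w^2 - 9*w - 14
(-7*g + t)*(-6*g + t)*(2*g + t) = 84*g^3 + 16*g^2*t - 11*g*t^2 + t^3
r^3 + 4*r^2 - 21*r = r*(r - 3)*(r + 7)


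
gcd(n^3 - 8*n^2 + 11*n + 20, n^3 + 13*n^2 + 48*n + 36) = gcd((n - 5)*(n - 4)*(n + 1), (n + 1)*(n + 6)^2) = n + 1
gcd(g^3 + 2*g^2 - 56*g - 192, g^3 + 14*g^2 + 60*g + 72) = g + 6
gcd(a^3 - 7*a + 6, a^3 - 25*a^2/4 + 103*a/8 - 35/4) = a - 2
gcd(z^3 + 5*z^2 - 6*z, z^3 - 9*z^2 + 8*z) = z^2 - z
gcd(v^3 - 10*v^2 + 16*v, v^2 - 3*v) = v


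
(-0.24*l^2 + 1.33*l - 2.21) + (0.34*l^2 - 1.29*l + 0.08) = 0.1*l^2 + 0.04*l - 2.13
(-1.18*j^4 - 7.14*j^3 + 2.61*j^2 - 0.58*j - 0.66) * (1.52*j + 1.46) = -1.7936*j^5 - 12.5756*j^4 - 6.4572*j^3 + 2.929*j^2 - 1.85*j - 0.9636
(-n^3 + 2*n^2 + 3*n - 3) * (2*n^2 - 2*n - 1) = -2*n^5 + 6*n^4 + 3*n^3 - 14*n^2 + 3*n + 3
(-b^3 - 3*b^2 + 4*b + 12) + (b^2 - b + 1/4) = -b^3 - 2*b^2 + 3*b + 49/4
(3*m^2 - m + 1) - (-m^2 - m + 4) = 4*m^2 - 3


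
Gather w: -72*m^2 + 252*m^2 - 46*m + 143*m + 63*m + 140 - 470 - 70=180*m^2 + 160*m - 400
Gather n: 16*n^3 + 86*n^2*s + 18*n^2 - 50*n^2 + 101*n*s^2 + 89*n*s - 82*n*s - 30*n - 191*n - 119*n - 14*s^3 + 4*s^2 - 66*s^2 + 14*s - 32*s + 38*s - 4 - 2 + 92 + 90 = 16*n^3 + n^2*(86*s - 32) + n*(101*s^2 + 7*s - 340) - 14*s^3 - 62*s^2 + 20*s + 176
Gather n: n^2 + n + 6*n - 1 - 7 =n^2 + 7*n - 8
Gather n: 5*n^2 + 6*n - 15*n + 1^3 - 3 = 5*n^2 - 9*n - 2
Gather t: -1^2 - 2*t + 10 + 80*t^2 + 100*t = 80*t^2 + 98*t + 9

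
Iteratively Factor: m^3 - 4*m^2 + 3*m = (m - 3)*(m^2 - m) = (m - 3)*(m - 1)*(m)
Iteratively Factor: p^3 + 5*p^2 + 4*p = (p)*(p^2 + 5*p + 4) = p*(p + 4)*(p + 1)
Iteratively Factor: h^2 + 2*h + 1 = (h + 1)*(h + 1)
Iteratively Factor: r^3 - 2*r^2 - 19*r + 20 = (r + 4)*(r^2 - 6*r + 5) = (r - 1)*(r + 4)*(r - 5)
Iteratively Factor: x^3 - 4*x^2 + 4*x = (x - 2)*(x^2 - 2*x) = (x - 2)^2*(x)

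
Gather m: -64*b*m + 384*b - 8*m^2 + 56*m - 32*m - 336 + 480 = 384*b - 8*m^2 + m*(24 - 64*b) + 144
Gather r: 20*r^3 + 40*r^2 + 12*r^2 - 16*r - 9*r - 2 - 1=20*r^3 + 52*r^2 - 25*r - 3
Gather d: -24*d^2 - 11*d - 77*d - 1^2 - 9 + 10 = -24*d^2 - 88*d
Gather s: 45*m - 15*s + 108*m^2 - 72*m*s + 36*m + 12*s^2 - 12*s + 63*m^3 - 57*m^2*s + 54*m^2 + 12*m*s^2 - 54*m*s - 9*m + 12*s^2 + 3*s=63*m^3 + 162*m^2 + 72*m + s^2*(12*m + 24) + s*(-57*m^2 - 126*m - 24)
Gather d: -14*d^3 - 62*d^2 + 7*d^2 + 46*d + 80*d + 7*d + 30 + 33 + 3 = -14*d^3 - 55*d^2 + 133*d + 66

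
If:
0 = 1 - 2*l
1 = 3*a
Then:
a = 1/3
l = 1/2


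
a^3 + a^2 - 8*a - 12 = (a - 3)*(a + 2)^2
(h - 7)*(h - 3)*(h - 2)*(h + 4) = h^4 - 8*h^3 - 7*h^2 + 122*h - 168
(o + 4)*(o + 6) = o^2 + 10*o + 24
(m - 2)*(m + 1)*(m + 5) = m^3 + 4*m^2 - 7*m - 10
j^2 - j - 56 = (j - 8)*(j + 7)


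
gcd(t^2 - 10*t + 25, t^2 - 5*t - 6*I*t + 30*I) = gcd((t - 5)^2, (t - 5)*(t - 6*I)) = t - 5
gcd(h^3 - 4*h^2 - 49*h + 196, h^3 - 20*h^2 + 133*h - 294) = h - 7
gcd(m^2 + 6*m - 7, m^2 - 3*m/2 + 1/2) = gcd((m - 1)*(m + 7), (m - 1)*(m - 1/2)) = m - 1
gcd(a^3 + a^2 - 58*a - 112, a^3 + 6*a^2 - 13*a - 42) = a^2 + 9*a + 14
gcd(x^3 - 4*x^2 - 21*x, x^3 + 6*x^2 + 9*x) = x^2 + 3*x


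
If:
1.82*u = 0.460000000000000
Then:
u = 0.25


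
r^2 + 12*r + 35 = (r + 5)*(r + 7)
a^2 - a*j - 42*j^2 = (a - 7*j)*(a + 6*j)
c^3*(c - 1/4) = c^4 - c^3/4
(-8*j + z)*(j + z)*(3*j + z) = -24*j^3 - 29*j^2*z - 4*j*z^2 + z^3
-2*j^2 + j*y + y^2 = (-j + y)*(2*j + y)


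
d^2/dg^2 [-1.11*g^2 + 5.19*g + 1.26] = -2.22000000000000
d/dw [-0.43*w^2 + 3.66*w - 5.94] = 3.66 - 0.86*w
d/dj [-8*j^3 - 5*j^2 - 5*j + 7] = -24*j^2 - 10*j - 5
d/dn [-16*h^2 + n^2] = 2*n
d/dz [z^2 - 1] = 2*z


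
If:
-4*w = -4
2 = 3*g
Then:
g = 2/3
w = 1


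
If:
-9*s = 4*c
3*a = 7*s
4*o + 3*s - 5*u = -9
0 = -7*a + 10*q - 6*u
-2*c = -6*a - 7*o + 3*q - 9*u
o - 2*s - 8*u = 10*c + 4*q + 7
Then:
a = 81662/34465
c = -157491/68930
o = -84156/34465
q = 13318/6893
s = 34998/34465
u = 15711/34465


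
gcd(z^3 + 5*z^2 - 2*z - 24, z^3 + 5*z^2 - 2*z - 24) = z^3 + 5*z^2 - 2*z - 24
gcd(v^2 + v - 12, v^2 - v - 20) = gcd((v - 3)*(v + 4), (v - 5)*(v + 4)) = v + 4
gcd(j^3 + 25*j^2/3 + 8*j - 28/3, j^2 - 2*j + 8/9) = j - 2/3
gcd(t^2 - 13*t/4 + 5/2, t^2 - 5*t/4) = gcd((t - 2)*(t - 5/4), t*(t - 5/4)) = t - 5/4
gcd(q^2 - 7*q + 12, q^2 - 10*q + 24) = q - 4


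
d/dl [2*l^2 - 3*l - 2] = 4*l - 3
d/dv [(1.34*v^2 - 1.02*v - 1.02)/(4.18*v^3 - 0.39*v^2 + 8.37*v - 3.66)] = (-5.6012*v^4 + 8.5272*v^3 + 23.6088*v^2 - 10.6044*v + 12.2706)/(17.4724*v^6 - 3.2604*v^5 + 70.1253*v^4 - 37.1262*v^3 + 72.9117*v^2 - 61.2684*v + 13.3956)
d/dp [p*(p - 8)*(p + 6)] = 3*p^2 - 4*p - 48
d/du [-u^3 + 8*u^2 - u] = -3*u^2 + 16*u - 1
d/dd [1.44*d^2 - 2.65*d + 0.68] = 2.88*d - 2.65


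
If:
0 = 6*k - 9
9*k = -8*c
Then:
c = -27/16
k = 3/2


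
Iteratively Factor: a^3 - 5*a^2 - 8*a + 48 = (a - 4)*(a^2 - a - 12) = (a - 4)^2*(a + 3)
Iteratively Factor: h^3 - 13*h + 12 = (h + 4)*(h^2 - 4*h + 3) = (h - 1)*(h + 4)*(h - 3)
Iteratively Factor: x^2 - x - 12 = (x + 3)*(x - 4)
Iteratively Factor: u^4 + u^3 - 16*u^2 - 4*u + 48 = (u + 2)*(u^3 - u^2 - 14*u + 24) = (u - 3)*(u + 2)*(u^2 + 2*u - 8) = (u - 3)*(u - 2)*(u + 2)*(u + 4)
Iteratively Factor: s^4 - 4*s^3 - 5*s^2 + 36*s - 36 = (s - 2)*(s^3 - 2*s^2 - 9*s + 18) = (s - 2)*(s + 3)*(s^2 - 5*s + 6) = (s - 3)*(s - 2)*(s + 3)*(s - 2)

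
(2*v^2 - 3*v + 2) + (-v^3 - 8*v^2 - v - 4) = -v^3 - 6*v^2 - 4*v - 2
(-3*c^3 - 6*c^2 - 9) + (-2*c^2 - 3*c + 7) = -3*c^3 - 8*c^2 - 3*c - 2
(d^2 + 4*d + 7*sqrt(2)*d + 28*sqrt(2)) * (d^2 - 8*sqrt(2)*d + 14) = d^4 - sqrt(2)*d^3 + 4*d^3 - 98*d^2 - 4*sqrt(2)*d^2 - 392*d + 98*sqrt(2)*d + 392*sqrt(2)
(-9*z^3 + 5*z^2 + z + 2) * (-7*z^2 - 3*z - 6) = 63*z^5 - 8*z^4 + 32*z^3 - 47*z^2 - 12*z - 12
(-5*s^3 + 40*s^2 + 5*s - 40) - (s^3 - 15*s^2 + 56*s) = -6*s^3 + 55*s^2 - 51*s - 40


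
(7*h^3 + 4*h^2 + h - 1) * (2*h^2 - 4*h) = 14*h^5 - 20*h^4 - 14*h^3 - 6*h^2 + 4*h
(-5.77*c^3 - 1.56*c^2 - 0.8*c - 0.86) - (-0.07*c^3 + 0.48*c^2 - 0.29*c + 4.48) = -5.7*c^3 - 2.04*c^2 - 0.51*c - 5.34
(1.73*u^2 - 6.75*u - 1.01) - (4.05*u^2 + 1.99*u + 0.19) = -2.32*u^2 - 8.74*u - 1.2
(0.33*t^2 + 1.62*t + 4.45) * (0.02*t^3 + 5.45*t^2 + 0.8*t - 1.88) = 0.0066*t^5 + 1.8309*t^4 + 9.182*t^3 + 24.9281*t^2 + 0.514400000000001*t - 8.366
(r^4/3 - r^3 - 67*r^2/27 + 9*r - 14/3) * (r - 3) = r^5/3 - 2*r^4 + 14*r^3/27 + 148*r^2/9 - 95*r/3 + 14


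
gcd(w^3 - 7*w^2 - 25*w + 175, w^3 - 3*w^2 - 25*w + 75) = w^2 - 25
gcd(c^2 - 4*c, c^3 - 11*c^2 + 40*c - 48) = c - 4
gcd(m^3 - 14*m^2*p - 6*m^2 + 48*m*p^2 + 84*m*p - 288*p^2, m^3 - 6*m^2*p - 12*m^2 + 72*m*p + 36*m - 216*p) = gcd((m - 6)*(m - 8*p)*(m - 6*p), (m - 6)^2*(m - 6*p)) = -m^2 + 6*m*p + 6*m - 36*p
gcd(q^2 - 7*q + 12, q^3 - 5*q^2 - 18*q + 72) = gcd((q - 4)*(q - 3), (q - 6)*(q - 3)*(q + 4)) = q - 3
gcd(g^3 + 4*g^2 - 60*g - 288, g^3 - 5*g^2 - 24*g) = g - 8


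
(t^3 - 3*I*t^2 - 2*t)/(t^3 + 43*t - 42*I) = t*(t - 2*I)/(t^2 + I*t + 42)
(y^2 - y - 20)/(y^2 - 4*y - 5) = (y + 4)/(y + 1)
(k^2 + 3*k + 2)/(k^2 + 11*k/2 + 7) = 2*(k + 1)/(2*k + 7)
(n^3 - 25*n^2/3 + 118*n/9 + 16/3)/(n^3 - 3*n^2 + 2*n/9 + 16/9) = (3*n^2 - 17*n - 6)/(3*n^2 - n - 2)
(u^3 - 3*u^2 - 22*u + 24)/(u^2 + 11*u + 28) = (u^2 - 7*u + 6)/(u + 7)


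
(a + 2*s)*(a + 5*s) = a^2 + 7*a*s + 10*s^2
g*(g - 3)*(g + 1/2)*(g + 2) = g^4 - g^3/2 - 13*g^2/2 - 3*g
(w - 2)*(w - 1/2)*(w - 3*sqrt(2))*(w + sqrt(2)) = w^4 - 2*sqrt(2)*w^3 - 5*w^3/2 - 5*w^2 + 5*sqrt(2)*w^2 - 2*sqrt(2)*w + 15*w - 6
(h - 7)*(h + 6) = h^2 - h - 42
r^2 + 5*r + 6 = (r + 2)*(r + 3)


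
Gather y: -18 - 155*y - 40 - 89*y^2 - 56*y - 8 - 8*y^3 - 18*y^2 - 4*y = -8*y^3 - 107*y^2 - 215*y - 66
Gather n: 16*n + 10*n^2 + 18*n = 10*n^2 + 34*n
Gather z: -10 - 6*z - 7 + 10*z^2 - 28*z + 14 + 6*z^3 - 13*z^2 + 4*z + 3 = 6*z^3 - 3*z^2 - 30*z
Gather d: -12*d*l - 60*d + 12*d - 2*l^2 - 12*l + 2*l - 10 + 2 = d*(-12*l - 48) - 2*l^2 - 10*l - 8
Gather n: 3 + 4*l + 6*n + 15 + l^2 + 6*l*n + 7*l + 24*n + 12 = l^2 + 11*l + n*(6*l + 30) + 30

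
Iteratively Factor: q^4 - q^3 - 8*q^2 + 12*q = (q + 3)*(q^3 - 4*q^2 + 4*q) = q*(q + 3)*(q^2 - 4*q + 4) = q*(q - 2)*(q + 3)*(q - 2)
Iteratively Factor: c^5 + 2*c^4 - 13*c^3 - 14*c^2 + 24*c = (c)*(c^4 + 2*c^3 - 13*c^2 - 14*c + 24) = c*(c + 2)*(c^3 - 13*c + 12) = c*(c + 2)*(c + 4)*(c^2 - 4*c + 3) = c*(c - 1)*(c + 2)*(c + 4)*(c - 3)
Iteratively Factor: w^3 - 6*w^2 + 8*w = (w)*(w^2 - 6*w + 8) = w*(w - 4)*(w - 2)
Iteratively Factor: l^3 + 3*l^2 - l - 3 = (l + 3)*(l^2 - 1) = (l + 1)*(l + 3)*(l - 1)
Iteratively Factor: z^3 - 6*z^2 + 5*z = (z - 5)*(z^2 - z) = (z - 5)*(z - 1)*(z)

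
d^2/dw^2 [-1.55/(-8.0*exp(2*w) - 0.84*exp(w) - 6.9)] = (1.55*(16.0*exp(w) + 0.84)*(32.0*exp(w) + 1.68)*exp(w) - (49.6*exp(w) + 1.302)*(8.0*exp(2*w) + 0.84*exp(w) + 6.9))*exp(w)/(8.0*exp(2*w) + 0.84*exp(w) + 6.9)^3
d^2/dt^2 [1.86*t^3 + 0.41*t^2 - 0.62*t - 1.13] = 11.16*t + 0.82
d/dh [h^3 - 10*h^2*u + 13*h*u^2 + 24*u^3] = 3*h^2 - 20*h*u + 13*u^2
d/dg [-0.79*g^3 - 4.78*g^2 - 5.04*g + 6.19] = -2.37*g^2 - 9.56*g - 5.04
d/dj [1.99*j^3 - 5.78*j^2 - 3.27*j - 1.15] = 5.97*j^2 - 11.56*j - 3.27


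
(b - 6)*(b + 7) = b^2 + b - 42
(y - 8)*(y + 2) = y^2 - 6*y - 16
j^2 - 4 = (j - 2)*(j + 2)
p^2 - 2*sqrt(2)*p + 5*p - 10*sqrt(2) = (p + 5)*(p - 2*sqrt(2))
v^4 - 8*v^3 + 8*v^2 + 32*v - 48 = (v - 6)*(v - 2)^2*(v + 2)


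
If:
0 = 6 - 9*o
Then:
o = 2/3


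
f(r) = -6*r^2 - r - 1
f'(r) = -12*r - 1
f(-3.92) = -89.28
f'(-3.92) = 46.04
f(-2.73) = -42.99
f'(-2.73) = 31.76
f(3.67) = -85.48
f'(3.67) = -45.04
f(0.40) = -2.36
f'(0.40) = -5.80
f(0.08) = -1.12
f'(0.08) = -1.96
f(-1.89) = -20.54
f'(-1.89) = 21.68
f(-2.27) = -29.65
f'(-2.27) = 26.24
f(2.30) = -35.04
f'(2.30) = -28.60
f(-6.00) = -211.00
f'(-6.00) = 71.00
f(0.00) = -1.00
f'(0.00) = -1.00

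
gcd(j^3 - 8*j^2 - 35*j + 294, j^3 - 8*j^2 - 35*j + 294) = j^3 - 8*j^2 - 35*j + 294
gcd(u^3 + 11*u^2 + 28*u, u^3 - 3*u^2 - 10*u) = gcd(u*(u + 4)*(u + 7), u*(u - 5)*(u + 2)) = u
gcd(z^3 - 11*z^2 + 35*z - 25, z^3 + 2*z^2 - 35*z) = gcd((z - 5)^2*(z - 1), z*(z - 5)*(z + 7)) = z - 5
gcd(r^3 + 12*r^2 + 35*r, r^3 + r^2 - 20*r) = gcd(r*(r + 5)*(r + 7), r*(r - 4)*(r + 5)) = r^2 + 5*r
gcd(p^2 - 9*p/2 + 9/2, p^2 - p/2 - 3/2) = p - 3/2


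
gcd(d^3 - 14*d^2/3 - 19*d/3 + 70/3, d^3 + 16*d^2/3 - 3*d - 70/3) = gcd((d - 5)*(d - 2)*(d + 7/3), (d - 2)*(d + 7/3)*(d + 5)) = d^2 + d/3 - 14/3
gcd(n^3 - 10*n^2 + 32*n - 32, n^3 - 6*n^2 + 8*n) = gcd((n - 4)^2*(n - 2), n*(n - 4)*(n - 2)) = n^2 - 6*n + 8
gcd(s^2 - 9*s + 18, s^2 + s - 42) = s - 6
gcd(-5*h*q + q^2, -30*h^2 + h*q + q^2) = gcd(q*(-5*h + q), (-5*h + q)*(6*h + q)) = -5*h + q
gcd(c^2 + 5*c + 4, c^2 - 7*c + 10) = 1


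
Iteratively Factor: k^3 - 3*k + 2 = (k - 1)*(k^2 + k - 2) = (k - 1)^2*(k + 2)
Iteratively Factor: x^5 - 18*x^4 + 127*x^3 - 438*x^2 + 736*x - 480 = (x - 4)*(x^4 - 14*x^3 + 71*x^2 - 154*x + 120) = (x - 4)*(x - 3)*(x^3 - 11*x^2 + 38*x - 40) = (x - 4)*(x - 3)*(x - 2)*(x^2 - 9*x + 20) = (x - 4)^2*(x - 3)*(x - 2)*(x - 5)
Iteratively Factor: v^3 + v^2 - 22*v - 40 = (v - 5)*(v^2 + 6*v + 8) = (v - 5)*(v + 4)*(v + 2)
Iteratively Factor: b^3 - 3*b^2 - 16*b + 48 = (b + 4)*(b^2 - 7*b + 12) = (b - 3)*(b + 4)*(b - 4)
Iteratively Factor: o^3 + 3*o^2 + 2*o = (o)*(o^2 + 3*o + 2) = o*(o + 1)*(o + 2)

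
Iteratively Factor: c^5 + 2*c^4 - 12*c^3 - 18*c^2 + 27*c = (c - 1)*(c^4 + 3*c^3 - 9*c^2 - 27*c) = (c - 1)*(c + 3)*(c^3 - 9*c) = (c - 1)*(c + 3)^2*(c^2 - 3*c) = (c - 3)*(c - 1)*(c + 3)^2*(c)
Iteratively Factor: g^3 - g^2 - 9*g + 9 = (g - 3)*(g^2 + 2*g - 3) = (g - 3)*(g + 3)*(g - 1)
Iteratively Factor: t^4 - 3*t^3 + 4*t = (t - 2)*(t^3 - t^2 - 2*t) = (t - 2)^2*(t^2 + t) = t*(t - 2)^2*(t + 1)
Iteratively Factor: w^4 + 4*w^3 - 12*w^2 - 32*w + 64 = (w - 2)*(w^3 + 6*w^2 - 32) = (w - 2)^2*(w^2 + 8*w + 16) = (w - 2)^2*(w + 4)*(w + 4)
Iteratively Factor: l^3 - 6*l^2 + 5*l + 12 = (l - 4)*(l^2 - 2*l - 3) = (l - 4)*(l + 1)*(l - 3)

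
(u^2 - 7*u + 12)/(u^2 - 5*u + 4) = (u - 3)/(u - 1)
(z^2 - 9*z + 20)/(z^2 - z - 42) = (-z^2 + 9*z - 20)/(-z^2 + z + 42)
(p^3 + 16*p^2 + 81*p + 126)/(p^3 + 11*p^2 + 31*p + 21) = (p + 6)/(p + 1)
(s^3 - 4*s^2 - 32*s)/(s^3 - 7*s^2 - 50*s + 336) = s*(s + 4)/(s^2 + s - 42)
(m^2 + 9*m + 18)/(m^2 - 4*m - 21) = (m + 6)/(m - 7)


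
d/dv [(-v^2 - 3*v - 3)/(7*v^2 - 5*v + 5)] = 2*(13*v^2 + 16*v - 15)/(49*v^4 - 70*v^3 + 95*v^2 - 50*v + 25)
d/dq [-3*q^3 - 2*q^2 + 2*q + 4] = -9*q^2 - 4*q + 2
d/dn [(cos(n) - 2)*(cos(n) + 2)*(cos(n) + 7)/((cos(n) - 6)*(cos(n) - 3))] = (-cos(n)^4 + 18*cos(n)^3 + 5*cos(n)^2 - 308*cos(n) + 324)*sin(n)/((cos(n) - 6)^2*(cos(n) - 3)^2)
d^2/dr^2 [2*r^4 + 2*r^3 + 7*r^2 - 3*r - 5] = 24*r^2 + 12*r + 14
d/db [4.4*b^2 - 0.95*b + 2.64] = 8.8*b - 0.95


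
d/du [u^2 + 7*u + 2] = 2*u + 7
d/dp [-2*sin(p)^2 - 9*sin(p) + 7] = -(4*sin(p) + 9)*cos(p)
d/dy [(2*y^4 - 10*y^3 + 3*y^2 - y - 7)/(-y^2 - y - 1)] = 2*(-2*y^5 + 2*y^4 + 6*y^3 + 13*y^2 - 10*y - 3)/(y^4 + 2*y^3 + 3*y^2 + 2*y + 1)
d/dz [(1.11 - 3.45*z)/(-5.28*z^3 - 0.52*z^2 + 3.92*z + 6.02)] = (-36.432*z^3 + 15.7884*z^2 + 1.1544*z - 25.1202)/(27.8784*z^6 + 5.4912*z^5 - 41.1248*z^4 - 67.648*z^3 + 9.1056*z^2 + 47.1968*z + 36.2404)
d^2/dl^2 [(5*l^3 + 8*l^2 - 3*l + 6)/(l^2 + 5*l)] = 4*(41*l^3 + 9*l^2 + 45*l + 75)/(l^3*(l^3 + 15*l^2 + 75*l + 125))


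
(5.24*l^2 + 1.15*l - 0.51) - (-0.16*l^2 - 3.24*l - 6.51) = 5.4*l^2 + 4.39*l + 6.0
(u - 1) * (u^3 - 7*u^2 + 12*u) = u^4 - 8*u^3 + 19*u^2 - 12*u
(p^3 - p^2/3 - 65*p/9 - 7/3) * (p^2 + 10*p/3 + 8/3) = p^5 + 3*p^4 - 17*p^3/3 - 737*p^2/27 - 730*p/27 - 56/9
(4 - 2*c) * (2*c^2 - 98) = -4*c^3 + 8*c^2 + 196*c - 392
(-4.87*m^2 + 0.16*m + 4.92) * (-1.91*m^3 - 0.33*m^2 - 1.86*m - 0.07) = 9.3017*m^5 + 1.3015*m^4 - 0.391799999999998*m^3 - 1.5803*m^2 - 9.1624*m - 0.3444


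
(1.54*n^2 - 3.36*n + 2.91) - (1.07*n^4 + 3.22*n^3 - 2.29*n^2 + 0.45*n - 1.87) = -1.07*n^4 - 3.22*n^3 + 3.83*n^2 - 3.81*n + 4.78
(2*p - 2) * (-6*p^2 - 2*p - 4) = -12*p^3 + 8*p^2 - 4*p + 8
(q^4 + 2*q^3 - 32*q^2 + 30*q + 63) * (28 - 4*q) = -4*q^5 + 20*q^4 + 184*q^3 - 1016*q^2 + 588*q + 1764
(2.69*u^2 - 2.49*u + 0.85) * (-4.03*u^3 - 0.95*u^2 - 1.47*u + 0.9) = -10.8407*u^5 + 7.4792*u^4 - 5.0143*u^3 + 5.2738*u^2 - 3.4905*u + 0.765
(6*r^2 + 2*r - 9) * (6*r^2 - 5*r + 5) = 36*r^4 - 18*r^3 - 34*r^2 + 55*r - 45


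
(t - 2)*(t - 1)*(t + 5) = t^3 + 2*t^2 - 13*t + 10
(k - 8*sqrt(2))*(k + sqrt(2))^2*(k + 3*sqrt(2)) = k^4 - 3*sqrt(2)*k^3 - 66*k^2 - 106*sqrt(2)*k - 96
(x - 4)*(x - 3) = x^2 - 7*x + 12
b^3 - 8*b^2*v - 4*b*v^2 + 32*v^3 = (b - 8*v)*(b - 2*v)*(b + 2*v)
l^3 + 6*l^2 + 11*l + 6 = (l + 1)*(l + 2)*(l + 3)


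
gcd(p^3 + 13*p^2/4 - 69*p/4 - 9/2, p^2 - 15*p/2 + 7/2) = 1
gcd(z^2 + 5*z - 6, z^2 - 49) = 1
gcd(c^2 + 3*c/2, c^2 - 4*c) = c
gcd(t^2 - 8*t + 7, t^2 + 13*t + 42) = 1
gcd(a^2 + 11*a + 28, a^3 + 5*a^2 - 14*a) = a + 7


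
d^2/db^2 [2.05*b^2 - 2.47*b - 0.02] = 4.10000000000000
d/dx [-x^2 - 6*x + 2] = -2*x - 6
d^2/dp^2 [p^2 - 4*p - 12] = 2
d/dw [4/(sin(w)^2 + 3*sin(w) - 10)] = -4*(2*sin(w) + 3)*cos(w)/(sin(w)^2 + 3*sin(w) - 10)^2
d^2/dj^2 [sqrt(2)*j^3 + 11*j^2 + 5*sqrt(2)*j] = 6*sqrt(2)*j + 22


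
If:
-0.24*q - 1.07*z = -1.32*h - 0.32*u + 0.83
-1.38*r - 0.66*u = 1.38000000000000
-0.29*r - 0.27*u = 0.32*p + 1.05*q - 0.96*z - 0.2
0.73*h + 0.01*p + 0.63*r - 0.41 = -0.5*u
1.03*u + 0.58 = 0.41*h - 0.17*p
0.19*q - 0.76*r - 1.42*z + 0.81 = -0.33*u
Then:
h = 1.52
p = 3.50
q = 0.27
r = -0.74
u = -0.53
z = 0.88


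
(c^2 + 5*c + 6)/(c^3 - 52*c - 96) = (c + 3)/(c^2 - 2*c - 48)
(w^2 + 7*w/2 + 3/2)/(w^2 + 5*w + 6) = (w + 1/2)/(w + 2)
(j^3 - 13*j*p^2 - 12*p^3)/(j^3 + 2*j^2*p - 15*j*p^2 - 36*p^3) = (j + p)/(j + 3*p)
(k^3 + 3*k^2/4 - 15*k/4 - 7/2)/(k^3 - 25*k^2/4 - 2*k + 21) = (k + 1)/(k - 6)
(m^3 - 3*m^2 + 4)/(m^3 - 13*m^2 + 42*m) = (m^3 - 3*m^2 + 4)/(m*(m^2 - 13*m + 42))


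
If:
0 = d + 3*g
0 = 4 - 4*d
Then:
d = 1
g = -1/3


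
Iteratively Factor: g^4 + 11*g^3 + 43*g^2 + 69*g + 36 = (g + 3)*(g^3 + 8*g^2 + 19*g + 12) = (g + 3)*(g + 4)*(g^2 + 4*g + 3) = (g + 1)*(g + 3)*(g + 4)*(g + 3)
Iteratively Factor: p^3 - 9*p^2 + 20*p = (p)*(p^2 - 9*p + 20) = p*(p - 4)*(p - 5)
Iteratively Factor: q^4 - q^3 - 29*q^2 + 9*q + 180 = (q - 3)*(q^3 + 2*q^2 - 23*q - 60) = (q - 3)*(q + 4)*(q^2 - 2*q - 15) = (q - 3)*(q + 3)*(q + 4)*(q - 5)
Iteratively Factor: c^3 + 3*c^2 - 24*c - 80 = (c + 4)*(c^2 - c - 20) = (c + 4)^2*(c - 5)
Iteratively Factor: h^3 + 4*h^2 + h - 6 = (h + 3)*(h^2 + h - 2) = (h + 2)*(h + 3)*(h - 1)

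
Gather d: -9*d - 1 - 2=-9*d - 3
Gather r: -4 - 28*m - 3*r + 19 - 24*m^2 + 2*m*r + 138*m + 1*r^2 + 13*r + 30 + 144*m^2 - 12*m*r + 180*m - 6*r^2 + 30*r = 120*m^2 + 290*m - 5*r^2 + r*(40 - 10*m) + 45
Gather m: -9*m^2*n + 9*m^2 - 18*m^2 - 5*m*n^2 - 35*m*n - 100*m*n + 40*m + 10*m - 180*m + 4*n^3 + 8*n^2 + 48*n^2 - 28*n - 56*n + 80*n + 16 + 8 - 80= m^2*(-9*n - 9) + m*(-5*n^2 - 135*n - 130) + 4*n^3 + 56*n^2 - 4*n - 56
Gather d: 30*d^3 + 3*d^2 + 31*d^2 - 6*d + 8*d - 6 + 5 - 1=30*d^3 + 34*d^2 + 2*d - 2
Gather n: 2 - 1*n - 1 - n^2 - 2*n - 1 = -n^2 - 3*n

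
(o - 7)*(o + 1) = o^2 - 6*o - 7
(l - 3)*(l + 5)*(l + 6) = l^3 + 8*l^2 - 3*l - 90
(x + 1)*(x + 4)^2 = x^3 + 9*x^2 + 24*x + 16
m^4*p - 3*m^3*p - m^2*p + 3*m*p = m*(m - 3)*(m - 1)*(m*p + p)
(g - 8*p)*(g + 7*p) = g^2 - g*p - 56*p^2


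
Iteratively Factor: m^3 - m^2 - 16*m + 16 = (m - 4)*(m^2 + 3*m - 4) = (m - 4)*(m - 1)*(m + 4)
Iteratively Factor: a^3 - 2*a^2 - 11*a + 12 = (a - 4)*(a^2 + 2*a - 3) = (a - 4)*(a - 1)*(a + 3)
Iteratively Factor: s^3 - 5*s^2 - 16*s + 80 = (s - 5)*(s^2 - 16) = (s - 5)*(s + 4)*(s - 4)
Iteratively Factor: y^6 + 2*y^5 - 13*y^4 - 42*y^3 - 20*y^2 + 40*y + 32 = (y + 2)*(y^5 - 13*y^3 - 16*y^2 + 12*y + 16) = (y - 4)*(y + 2)*(y^4 + 4*y^3 + 3*y^2 - 4*y - 4) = (y - 4)*(y - 1)*(y + 2)*(y^3 + 5*y^2 + 8*y + 4) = (y - 4)*(y - 1)*(y + 2)^2*(y^2 + 3*y + 2) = (y - 4)*(y - 1)*(y + 2)^3*(y + 1)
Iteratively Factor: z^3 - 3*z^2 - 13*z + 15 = (z + 3)*(z^2 - 6*z + 5) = (z - 1)*(z + 3)*(z - 5)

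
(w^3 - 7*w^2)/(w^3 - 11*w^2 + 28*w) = w/(w - 4)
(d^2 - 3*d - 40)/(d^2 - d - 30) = (d - 8)/(d - 6)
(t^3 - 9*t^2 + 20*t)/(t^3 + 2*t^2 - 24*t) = (t - 5)/(t + 6)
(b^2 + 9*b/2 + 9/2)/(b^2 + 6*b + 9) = (b + 3/2)/(b + 3)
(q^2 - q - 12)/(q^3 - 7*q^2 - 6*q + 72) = 1/(q - 6)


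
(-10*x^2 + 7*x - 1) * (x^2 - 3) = -10*x^4 + 7*x^3 + 29*x^2 - 21*x + 3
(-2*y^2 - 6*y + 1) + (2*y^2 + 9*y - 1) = 3*y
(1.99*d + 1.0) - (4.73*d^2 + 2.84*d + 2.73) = -4.73*d^2 - 0.85*d - 1.73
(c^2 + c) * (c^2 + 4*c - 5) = c^4 + 5*c^3 - c^2 - 5*c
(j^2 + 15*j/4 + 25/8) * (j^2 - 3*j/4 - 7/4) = j^4 + 3*j^3 - 23*j^2/16 - 285*j/32 - 175/32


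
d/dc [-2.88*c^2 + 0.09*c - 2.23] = 0.09 - 5.76*c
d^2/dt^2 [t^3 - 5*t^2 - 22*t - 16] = 6*t - 10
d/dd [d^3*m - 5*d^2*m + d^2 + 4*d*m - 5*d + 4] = 3*d^2*m - 10*d*m + 2*d + 4*m - 5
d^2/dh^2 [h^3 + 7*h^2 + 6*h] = 6*h + 14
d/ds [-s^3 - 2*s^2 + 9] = s*(-3*s - 4)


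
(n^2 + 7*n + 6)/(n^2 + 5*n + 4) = (n + 6)/(n + 4)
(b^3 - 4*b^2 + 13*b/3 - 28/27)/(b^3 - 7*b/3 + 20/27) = (3*b - 7)/(3*b + 5)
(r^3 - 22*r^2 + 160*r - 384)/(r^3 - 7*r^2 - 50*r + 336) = (r - 8)/(r + 7)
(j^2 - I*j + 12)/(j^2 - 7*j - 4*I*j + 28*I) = (j + 3*I)/(j - 7)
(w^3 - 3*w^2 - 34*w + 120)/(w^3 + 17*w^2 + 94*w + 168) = (w^2 - 9*w + 20)/(w^2 + 11*w + 28)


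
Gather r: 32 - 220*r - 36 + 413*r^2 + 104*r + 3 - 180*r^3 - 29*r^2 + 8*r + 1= -180*r^3 + 384*r^2 - 108*r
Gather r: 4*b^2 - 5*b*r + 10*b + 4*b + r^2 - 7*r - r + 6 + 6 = 4*b^2 + 14*b + r^2 + r*(-5*b - 8) + 12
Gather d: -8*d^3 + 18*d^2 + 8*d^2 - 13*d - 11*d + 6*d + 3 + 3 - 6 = -8*d^3 + 26*d^2 - 18*d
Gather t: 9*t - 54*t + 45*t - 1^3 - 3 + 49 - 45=0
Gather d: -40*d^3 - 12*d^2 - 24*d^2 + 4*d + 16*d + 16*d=-40*d^3 - 36*d^2 + 36*d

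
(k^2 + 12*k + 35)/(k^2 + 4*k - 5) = (k + 7)/(k - 1)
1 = 1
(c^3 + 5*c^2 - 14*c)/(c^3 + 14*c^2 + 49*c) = (c - 2)/(c + 7)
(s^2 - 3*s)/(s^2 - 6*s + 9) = s/(s - 3)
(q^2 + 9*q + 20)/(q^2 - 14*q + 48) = (q^2 + 9*q + 20)/(q^2 - 14*q + 48)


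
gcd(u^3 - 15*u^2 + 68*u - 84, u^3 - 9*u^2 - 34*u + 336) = u - 7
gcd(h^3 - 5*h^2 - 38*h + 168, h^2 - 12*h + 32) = h - 4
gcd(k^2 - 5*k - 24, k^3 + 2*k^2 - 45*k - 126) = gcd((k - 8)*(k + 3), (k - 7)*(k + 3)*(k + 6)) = k + 3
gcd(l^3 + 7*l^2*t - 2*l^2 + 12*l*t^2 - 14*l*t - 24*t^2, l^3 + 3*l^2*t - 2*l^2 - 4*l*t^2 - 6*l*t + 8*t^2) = l^2 + 4*l*t - 2*l - 8*t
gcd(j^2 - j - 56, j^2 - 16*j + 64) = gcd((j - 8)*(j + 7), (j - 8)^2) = j - 8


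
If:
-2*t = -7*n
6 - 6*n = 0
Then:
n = 1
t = 7/2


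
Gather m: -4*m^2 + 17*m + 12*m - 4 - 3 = -4*m^2 + 29*m - 7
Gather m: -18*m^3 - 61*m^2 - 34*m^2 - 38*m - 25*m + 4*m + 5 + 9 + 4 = -18*m^3 - 95*m^2 - 59*m + 18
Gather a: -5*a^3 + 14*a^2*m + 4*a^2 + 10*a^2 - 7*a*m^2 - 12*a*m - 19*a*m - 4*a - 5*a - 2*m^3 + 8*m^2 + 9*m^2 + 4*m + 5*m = -5*a^3 + a^2*(14*m + 14) + a*(-7*m^2 - 31*m - 9) - 2*m^3 + 17*m^2 + 9*m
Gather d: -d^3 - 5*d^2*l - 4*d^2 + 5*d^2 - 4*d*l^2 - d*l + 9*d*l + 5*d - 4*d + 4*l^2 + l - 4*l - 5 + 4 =-d^3 + d^2*(1 - 5*l) + d*(-4*l^2 + 8*l + 1) + 4*l^2 - 3*l - 1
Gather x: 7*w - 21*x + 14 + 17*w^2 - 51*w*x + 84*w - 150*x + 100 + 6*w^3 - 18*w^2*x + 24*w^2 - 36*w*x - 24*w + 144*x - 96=6*w^3 + 41*w^2 + 67*w + x*(-18*w^2 - 87*w - 27) + 18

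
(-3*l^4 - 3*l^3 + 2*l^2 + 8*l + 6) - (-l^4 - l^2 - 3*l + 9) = -2*l^4 - 3*l^3 + 3*l^2 + 11*l - 3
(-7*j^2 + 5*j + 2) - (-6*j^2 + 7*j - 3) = -j^2 - 2*j + 5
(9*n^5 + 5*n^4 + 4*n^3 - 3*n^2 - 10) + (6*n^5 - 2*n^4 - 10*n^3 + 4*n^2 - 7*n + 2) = 15*n^5 + 3*n^4 - 6*n^3 + n^2 - 7*n - 8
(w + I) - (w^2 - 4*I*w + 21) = -w^2 + w + 4*I*w - 21 + I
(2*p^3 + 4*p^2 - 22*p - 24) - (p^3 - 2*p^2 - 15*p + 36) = p^3 + 6*p^2 - 7*p - 60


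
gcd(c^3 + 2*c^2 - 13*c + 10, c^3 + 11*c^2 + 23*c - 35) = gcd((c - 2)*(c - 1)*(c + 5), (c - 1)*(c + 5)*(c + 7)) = c^2 + 4*c - 5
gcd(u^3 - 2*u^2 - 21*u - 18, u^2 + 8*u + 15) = u + 3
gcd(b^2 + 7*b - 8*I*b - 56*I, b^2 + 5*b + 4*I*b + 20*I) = 1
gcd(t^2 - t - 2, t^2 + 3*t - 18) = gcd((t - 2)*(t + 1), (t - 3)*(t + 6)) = 1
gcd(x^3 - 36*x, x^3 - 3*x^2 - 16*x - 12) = x - 6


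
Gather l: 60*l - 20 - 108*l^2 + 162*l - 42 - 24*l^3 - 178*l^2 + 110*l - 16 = -24*l^3 - 286*l^2 + 332*l - 78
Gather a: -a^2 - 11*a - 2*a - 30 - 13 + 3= -a^2 - 13*a - 40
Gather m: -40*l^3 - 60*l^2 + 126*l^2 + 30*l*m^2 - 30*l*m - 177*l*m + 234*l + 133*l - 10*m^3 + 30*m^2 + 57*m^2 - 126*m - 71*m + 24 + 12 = -40*l^3 + 66*l^2 + 367*l - 10*m^3 + m^2*(30*l + 87) + m*(-207*l - 197) + 36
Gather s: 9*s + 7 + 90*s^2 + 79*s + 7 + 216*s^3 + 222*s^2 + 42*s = 216*s^3 + 312*s^2 + 130*s + 14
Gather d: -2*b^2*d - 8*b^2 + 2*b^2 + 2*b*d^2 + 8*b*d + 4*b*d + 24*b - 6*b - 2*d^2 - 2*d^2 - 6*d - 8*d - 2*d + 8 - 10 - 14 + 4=-6*b^2 + 18*b + d^2*(2*b - 4) + d*(-2*b^2 + 12*b - 16) - 12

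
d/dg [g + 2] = 1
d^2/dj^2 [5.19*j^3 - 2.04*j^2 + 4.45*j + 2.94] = 31.14*j - 4.08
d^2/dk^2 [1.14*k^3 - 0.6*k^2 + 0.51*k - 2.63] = 6.84*k - 1.2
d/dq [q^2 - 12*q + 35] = 2*q - 12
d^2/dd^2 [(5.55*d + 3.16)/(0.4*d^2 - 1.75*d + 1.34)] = ((16.897 - 13.32*d)*(0.4*d^2 - 1.75*d + 1.34) + (0.8*d - 1.75)*(1.6*d - 3.5)*(5.55*d + 3.16))/(0.4*d^2 - 1.75*d + 1.34)^3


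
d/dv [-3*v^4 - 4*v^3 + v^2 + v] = -12*v^3 - 12*v^2 + 2*v + 1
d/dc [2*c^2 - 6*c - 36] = 4*c - 6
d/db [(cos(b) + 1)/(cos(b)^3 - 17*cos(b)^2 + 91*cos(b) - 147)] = 2*(cos(b)^2 - 17)*sin(b)/((cos(b) - 7)^3*(cos(b) - 3)^2)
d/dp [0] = 0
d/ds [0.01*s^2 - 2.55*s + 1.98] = 0.02*s - 2.55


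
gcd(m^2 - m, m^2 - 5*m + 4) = m - 1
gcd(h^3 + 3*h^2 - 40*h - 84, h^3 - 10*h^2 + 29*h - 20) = 1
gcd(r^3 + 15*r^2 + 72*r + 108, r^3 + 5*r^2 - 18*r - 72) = r^2 + 9*r + 18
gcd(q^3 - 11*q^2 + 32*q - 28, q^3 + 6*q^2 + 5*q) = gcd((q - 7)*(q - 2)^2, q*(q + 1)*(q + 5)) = 1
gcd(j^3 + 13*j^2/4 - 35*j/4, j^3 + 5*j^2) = j^2 + 5*j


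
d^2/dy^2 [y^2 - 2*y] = 2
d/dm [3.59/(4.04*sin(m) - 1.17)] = -14.5036*cos(m)/(4.04*sin(m) - 1.17)^2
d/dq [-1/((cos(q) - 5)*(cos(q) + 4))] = (sin(q) - sin(2*q))/((cos(q) - 5)^2*(cos(q) + 4)^2)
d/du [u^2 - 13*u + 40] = 2*u - 13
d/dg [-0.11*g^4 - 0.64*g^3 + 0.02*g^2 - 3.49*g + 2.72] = -0.44*g^3 - 1.92*g^2 + 0.04*g - 3.49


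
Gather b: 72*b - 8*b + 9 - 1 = 64*b + 8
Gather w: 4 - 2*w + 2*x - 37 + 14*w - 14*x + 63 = 12*w - 12*x + 30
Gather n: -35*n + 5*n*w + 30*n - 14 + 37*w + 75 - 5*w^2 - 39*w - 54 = n*(5*w - 5) - 5*w^2 - 2*w + 7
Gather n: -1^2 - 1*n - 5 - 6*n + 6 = -7*n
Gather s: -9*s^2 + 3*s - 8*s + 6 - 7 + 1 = -9*s^2 - 5*s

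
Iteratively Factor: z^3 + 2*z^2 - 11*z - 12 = (z + 1)*(z^2 + z - 12) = (z - 3)*(z + 1)*(z + 4)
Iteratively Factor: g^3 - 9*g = (g - 3)*(g^2 + 3*g) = g*(g - 3)*(g + 3)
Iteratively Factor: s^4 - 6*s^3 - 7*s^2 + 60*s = (s - 5)*(s^3 - s^2 - 12*s) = (s - 5)*(s + 3)*(s^2 - 4*s) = s*(s - 5)*(s + 3)*(s - 4)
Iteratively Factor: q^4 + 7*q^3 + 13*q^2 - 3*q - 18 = (q + 2)*(q^3 + 5*q^2 + 3*q - 9) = (q + 2)*(q + 3)*(q^2 + 2*q - 3) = (q + 2)*(q + 3)^2*(q - 1)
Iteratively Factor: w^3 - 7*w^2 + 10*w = (w - 5)*(w^2 - 2*w) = (w - 5)*(w - 2)*(w)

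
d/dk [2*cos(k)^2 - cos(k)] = (1 - 4*cos(k))*sin(k)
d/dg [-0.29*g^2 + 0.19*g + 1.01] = 0.19 - 0.58*g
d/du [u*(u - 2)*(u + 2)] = 3*u^2 - 4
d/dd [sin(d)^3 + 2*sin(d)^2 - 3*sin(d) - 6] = 4*sin(d)*cos(d) - 3*cos(d)^3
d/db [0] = 0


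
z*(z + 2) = z^2 + 2*z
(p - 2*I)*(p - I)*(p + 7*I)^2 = p^4 + 11*I*p^3 - 9*p^2 + 119*I*p + 98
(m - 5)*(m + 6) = m^2 + m - 30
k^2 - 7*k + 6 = (k - 6)*(k - 1)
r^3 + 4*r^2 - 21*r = r*(r - 3)*(r + 7)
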